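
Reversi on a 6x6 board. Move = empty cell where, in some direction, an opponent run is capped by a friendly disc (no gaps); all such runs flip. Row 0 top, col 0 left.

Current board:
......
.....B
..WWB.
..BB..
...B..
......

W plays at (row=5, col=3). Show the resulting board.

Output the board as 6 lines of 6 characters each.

Answer: ......
.....B
..WWB.
..BW..
...W..
...W..

Derivation:
Place W at (5,3); scan 8 dirs for brackets.
Dir NW: first cell '.' (not opp) -> no flip
Dir N: opp run (4,3) (3,3) capped by W -> flip
Dir NE: first cell '.' (not opp) -> no flip
Dir W: first cell '.' (not opp) -> no flip
Dir E: first cell '.' (not opp) -> no flip
Dir SW: edge -> no flip
Dir S: edge -> no flip
Dir SE: edge -> no flip
All flips: (3,3) (4,3)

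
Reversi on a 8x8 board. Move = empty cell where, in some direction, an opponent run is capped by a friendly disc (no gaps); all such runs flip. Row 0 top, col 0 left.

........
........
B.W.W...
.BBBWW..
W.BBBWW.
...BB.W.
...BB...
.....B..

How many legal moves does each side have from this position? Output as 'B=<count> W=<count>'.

Answer: B=9 W=8

Derivation:
-- B to move --
(1,1): flips 1 -> legal
(1,2): flips 1 -> legal
(1,3): flips 1 -> legal
(1,4): flips 2 -> legal
(1,5): flips 1 -> legal
(2,1): no bracket -> illegal
(2,3): no bracket -> illegal
(2,5): flips 1 -> legal
(2,6): flips 1 -> legal
(3,0): no bracket -> illegal
(3,6): flips 3 -> legal
(3,7): no bracket -> illegal
(4,1): no bracket -> illegal
(4,7): flips 2 -> legal
(5,0): no bracket -> illegal
(5,1): no bracket -> illegal
(5,5): no bracket -> illegal
(5,7): no bracket -> illegal
(6,5): no bracket -> illegal
(6,6): no bracket -> illegal
(6,7): no bracket -> illegal
B mobility = 9
-- W to move --
(1,0): no bracket -> illegal
(1,1): no bracket -> illegal
(2,1): no bracket -> illegal
(2,3): no bracket -> illegal
(3,0): flips 3 -> legal
(4,1): flips 3 -> legal
(5,1): flips 2 -> legal
(5,2): flips 3 -> legal
(5,5): flips 2 -> legal
(6,2): flips 2 -> legal
(6,5): no bracket -> illegal
(6,6): no bracket -> illegal
(7,2): flips 2 -> legal
(7,3): no bracket -> illegal
(7,4): flips 3 -> legal
(7,6): no bracket -> illegal
W mobility = 8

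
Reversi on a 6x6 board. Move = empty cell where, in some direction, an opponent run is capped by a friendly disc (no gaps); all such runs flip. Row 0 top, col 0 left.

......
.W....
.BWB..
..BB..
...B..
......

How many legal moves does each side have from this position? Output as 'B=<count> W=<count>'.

Answer: B=3 W=5

Derivation:
-- B to move --
(0,0): flips 2 -> legal
(0,1): flips 1 -> legal
(0,2): no bracket -> illegal
(1,0): no bracket -> illegal
(1,2): flips 1 -> legal
(1,3): no bracket -> illegal
(2,0): no bracket -> illegal
(3,1): no bracket -> illegal
B mobility = 3
-- W to move --
(1,0): no bracket -> illegal
(1,2): no bracket -> illegal
(1,3): no bracket -> illegal
(1,4): no bracket -> illegal
(2,0): flips 1 -> legal
(2,4): flips 1 -> legal
(3,0): no bracket -> illegal
(3,1): flips 1 -> legal
(3,4): no bracket -> illegal
(4,1): no bracket -> illegal
(4,2): flips 1 -> legal
(4,4): flips 1 -> legal
(5,2): no bracket -> illegal
(5,3): no bracket -> illegal
(5,4): no bracket -> illegal
W mobility = 5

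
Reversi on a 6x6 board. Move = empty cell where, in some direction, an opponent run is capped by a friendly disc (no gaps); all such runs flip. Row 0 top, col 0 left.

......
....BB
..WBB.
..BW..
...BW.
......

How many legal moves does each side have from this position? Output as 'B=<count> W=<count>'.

-- B to move --
(1,1): no bracket -> illegal
(1,2): flips 1 -> legal
(1,3): no bracket -> illegal
(2,1): flips 1 -> legal
(3,1): no bracket -> illegal
(3,4): flips 1 -> legal
(3,5): no bracket -> illegal
(4,2): flips 1 -> legal
(4,5): flips 1 -> legal
(5,3): no bracket -> illegal
(5,4): no bracket -> illegal
(5,5): no bracket -> illegal
B mobility = 5
-- W to move --
(0,3): no bracket -> illegal
(0,4): no bracket -> illegal
(0,5): no bracket -> illegal
(1,2): no bracket -> illegal
(1,3): flips 1 -> legal
(2,1): no bracket -> illegal
(2,5): flips 2 -> legal
(3,1): flips 1 -> legal
(3,4): no bracket -> illegal
(3,5): no bracket -> illegal
(4,1): no bracket -> illegal
(4,2): flips 2 -> legal
(5,2): no bracket -> illegal
(5,3): flips 1 -> legal
(5,4): no bracket -> illegal
W mobility = 5

Answer: B=5 W=5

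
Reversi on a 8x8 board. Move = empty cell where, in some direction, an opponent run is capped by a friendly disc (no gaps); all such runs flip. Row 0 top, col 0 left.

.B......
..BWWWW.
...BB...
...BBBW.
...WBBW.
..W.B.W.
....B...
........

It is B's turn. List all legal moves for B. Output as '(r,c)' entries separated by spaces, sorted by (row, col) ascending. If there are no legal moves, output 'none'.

(0,2): flips 1 -> legal
(0,3): flips 1 -> legal
(0,4): flips 1 -> legal
(0,5): flips 1 -> legal
(0,6): flips 1 -> legal
(0,7): no bracket -> illegal
(1,7): flips 4 -> legal
(2,2): no bracket -> illegal
(2,5): no bracket -> illegal
(2,6): no bracket -> illegal
(2,7): flips 1 -> legal
(3,2): flips 1 -> legal
(3,7): flips 1 -> legal
(4,1): no bracket -> illegal
(4,2): flips 1 -> legal
(4,7): flips 1 -> legal
(5,1): no bracket -> illegal
(5,3): flips 1 -> legal
(5,5): no bracket -> illegal
(5,7): flips 1 -> legal
(6,1): flips 2 -> legal
(6,2): no bracket -> illegal
(6,3): no bracket -> illegal
(6,5): no bracket -> illegal
(6,6): no bracket -> illegal
(6,7): flips 1 -> legal

Answer: (0,2) (0,3) (0,4) (0,5) (0,6) (1,7) (2,7) (3,2) (3,7) (4,2) (4,7) (5,3) (5,7) (6,1) (6,7)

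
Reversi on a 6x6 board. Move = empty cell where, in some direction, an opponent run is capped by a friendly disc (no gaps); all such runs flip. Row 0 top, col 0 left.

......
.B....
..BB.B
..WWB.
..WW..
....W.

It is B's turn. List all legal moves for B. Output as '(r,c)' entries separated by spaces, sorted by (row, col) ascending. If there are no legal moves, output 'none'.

Answer: (3,1) (4,1) (4,4) (5,2) (5,3)

Derivation:
(2,1): no bracket -> illegal
(2,4): no bracket -> illegal
(3,1): flips 2 -> legal
(4,1): flips 1 -> legal
(4,4): flips 1 -> legal
(4,5): no bracket -> illegal
(5,1): no bracket -> illegal
(5,2): flips 3 -> legal
(5,3): flips 2 -> legal
(5,5): no bracket -> illegal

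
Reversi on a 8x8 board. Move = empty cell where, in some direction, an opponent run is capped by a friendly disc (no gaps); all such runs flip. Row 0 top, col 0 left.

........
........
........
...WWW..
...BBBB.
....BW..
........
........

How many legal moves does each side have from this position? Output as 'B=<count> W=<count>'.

Answer: B=9 W=6

Derivation:
-- B to move --
(2,2): flips 1 -> legal
(2,3): flips 2 -> legal
(2,4): flips 2 -> legal
(2,5): flips 2 -> legal
(2,6): flips 1 -> legal
(3,2): no bracket -> illegal
(3,6): no bracket -> illegal
(4,2): no bracket -> illegal
(5,6): flips 1 -> legal
(6,4): flips 1 -> legal
(6,5): flips 1 -> legal
(6,6): flips 1 -> legal
B mobility = 9
-- W to move --
(3,2): no bracket -> illegal
(3,6): no bracket -> illegal
(3,7): flips 1 -> legal
(4,2): no bracket -> illegal
(4,7): no bracket -> illegal
(5,2): flips 1 -> legal
(5,3): flips 3 -> legal
(5,6): flips 1 -> legal
(5,7): flips 1 -> legal
(6,3): no bracket -> illegal
(6,4): flips 2 -> legal
(6,5): no bracket -> illegal
W mobility = 6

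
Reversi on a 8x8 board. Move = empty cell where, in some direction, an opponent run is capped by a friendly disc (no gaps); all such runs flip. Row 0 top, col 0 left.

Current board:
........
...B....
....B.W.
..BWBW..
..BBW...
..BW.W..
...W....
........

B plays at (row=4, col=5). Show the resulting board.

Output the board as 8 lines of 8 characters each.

Place B at (4,5); scan 8 dirs for brackets.
Dir NW: first cell 'B' (not opp) -> no flip
Dir N: opp run (3,5), next='.' -> no flip
Dir NE: first cell '.' (not opp) -> no flip
Dir W: opp run (4,4) capped by B -> flip
Dir E: first cell '.' (not opp) -> no flip
Dir SW: first cell '.' (not opp) -> no flip
Dir S: opp run (5,5), next='.' -> no flip
Dir SE: first cell '.' (not opp) -> no flip
All flips: (4,4)

Answer: ........
...B....
....B.W.
..BWBW..
..BBBB..
..BW.W..
...W....
........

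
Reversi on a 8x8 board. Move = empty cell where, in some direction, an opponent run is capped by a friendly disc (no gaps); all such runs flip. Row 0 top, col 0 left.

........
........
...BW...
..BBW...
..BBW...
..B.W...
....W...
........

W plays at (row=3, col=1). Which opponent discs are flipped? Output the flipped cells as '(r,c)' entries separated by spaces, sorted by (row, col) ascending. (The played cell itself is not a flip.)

Answer: (3,2) (3,3)

Derivation:
Dir NW: first cell '.' (not opp) -> no flip
Dir N: first cell '.' (not opp) -> no flip
Dir NE: first cell '.' (not opp) -> no flip
Dir W: first cell '.' (not opp) -> no flip
Dir E: opp run (3,2) (3,3) capped by W -> flip
Dir SW: first cell '.' (not opp) -> no flip
Dir S: first cell '.' (not opp) -> no flip
Dir SE: opp run (4,2), next='.' -> no flip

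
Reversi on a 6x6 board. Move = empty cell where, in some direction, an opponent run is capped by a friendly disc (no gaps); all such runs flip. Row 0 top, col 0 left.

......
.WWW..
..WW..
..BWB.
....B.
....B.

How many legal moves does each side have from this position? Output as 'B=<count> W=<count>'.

Answer: B=4 W=6

Derivation:
-- B to move --
(0,0): flips 3 -> legal
(0,1): flips 2 -> legal
(0,2): flips 2 -> legal
(0,3): no bracket -> illegal
(0,4): no bracket -> illegal
(1,0): no bracket -> illegal
(1,4): flips 1 -> legal
(2,0): no bracket -> illegal
(2,1): no bracket -> illegal
(2,4): no bracket -> illegal
(3,1): no bracket -> illegal
(4,2): no bracket -> illegal
(4,3): no bracket -> illegal
B mobility = 4
-- W to move --
(2,1): no bracket -> illegal
(2,4): no bracket -> illegal
(2,5): no bracket -> illegal
(3,1): flips 1 -> legal
(3,5): flips 1 -> legal
(4,1): flips 1 -> legal
(4,2): flips 1 -> legal
(4,3): no bracket -> illegal
(4,5): flips 1 -> legal
(5,3): no bracket -> illegal
(5,5): flips 1 -> legal
W mobility = 6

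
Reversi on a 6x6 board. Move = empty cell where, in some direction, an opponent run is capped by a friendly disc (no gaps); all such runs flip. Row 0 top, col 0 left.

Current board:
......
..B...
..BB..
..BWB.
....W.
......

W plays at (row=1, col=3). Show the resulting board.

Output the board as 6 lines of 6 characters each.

Answer: ......
..BW..
..BW..
..BWB.
....W.
......

Derivation:
Place W at (1,3); scan 8 dirs for brackets.
Dir NW: first cell '.' (not opp) -> no flip
Dir N: first cell '.' (not opp) -> no flip
Dir NE: first cell '.' (not opp) -> no flip
Dir W: opp run (1,2), next='.' -> no flip
Dir E: first cell '.' (not opp) -> no flip
Dir SW: opp run (2,2), next='.' -> no flip
Dir S: opp run (2,3) capped by W -> flip
Dir SE: first cell '.' (not opp) -> no flip
All flips: (2,3)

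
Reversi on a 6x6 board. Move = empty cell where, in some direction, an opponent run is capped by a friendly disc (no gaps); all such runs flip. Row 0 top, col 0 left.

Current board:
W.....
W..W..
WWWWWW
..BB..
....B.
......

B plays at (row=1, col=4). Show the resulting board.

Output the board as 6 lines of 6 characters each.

Answer: W.....
W..WB.
WWWBWW
..BB..
....B.
......

Derivation:
Place B at (1,4); scan 8 dirs for brackets.
Dir NW: first cell '.' (not opp) -> no flip
Dir N: first cell '.' (not opp) -> no flip
Dir NE: first cell '.' (not opp) -> no flip
Dir W: opp run (1,3), next='.' -> no flip
Dir E: first cell '.' (not opp) -> no flip
Dir SW: opp run (2,3) capped by B -> flip
Dir S: opp run (2,4), next='.' -> no flip
Dir SE: opp run (2,5), next=edge -> no flip
All flips: (2,3)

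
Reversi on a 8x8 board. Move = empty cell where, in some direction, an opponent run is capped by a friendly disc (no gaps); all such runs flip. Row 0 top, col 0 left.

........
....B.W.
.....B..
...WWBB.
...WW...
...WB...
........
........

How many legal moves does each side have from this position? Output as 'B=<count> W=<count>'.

-- B to move --
(0,5): no bracket -> illegal
(0,6): no bracket -> illegal
(0,7): flips 1 -> legal
(1,5): no bracket -> illegal
(1,7): no bracket -> illegal
(2,2): no bracket -> illegal
(2,3): no bracket -> illegal
(2,4): flips 2 -> legal
(2,6): no bracket -> illegal
(2,7): no bracket -> illegal
(3,2): flips 3 -> legal
(4,2): no bracket -> illegal
(4,5): no bracket -> illegal
(5,2): flips 3 -> legal
(5,5): no bracket -> illegal
(6,2): flips 2 -> legal
(6,3): no bracket -> illegal
(6,4): no bracket -> illegal
B mobility = 5
-- W to move --
(0,3): no bracket -> illegal
(0,4): no bracket -> illegal
(0,5): no bracket -> illegal
(1,3): no bracket -> illegal
(1,5): no bracket -> illegal
(2,3): no bracket -> illegal
(2,4): no bracket -> illegal
(2,6): flips 1 -> legal
(2,7): no bracket -> illegal
(3,7): flips 2 -> legal
(4,5): no bracket -> illegal
(4,6): no bracket -> illegal
(4,7): no bracket -> illegal
(5,5): flips 1 -> legal
(6,3): no bracket -> illegal
(6,4): flips 1 -> legal
(6,5): flips 1 -> legal
W mobility = 5

Answer: B=5 W=5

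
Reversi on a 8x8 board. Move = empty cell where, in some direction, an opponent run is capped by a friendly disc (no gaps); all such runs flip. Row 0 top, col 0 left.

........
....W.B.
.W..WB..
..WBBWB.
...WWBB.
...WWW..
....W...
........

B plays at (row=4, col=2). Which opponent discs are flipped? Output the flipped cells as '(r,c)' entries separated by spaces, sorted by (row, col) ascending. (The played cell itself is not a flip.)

Dir NW: first cell '.' (not opp) -> no flip
Dir N: opp run (3,2), next='.' -> no flip
Dir NE: first cell 'B' (not opp) -> no flip
Dir W: first cell '.' (not opp) -> no flip
Dir E: opp run (4,3) (4,4) capped by B -> flip
Dir SW: first cell '.' (not opp) -> no flip
Dir S: first cell '.' (not opp) -> no flip
Dir SE: opp run (5,3) (6,4), next='.' -> no flip

Answer: (4,3) (4,4)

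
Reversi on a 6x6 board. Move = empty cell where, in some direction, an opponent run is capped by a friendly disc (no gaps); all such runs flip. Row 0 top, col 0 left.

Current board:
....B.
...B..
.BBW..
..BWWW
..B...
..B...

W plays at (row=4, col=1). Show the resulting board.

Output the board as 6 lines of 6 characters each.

Place W at (4,1); scan 8 dirs for brackets.
Dir NW: first cell '.' (not opp) -> no flip
Dir N: first cell '.' (not opp) -> no flip
Dir NE: opp run (3,2) capped by W -> flip
Dir W: first cell '.' (not opp) -> no flip
Dir E: opp run (4,2), next='.' -> no flip
Dir SW: first cell '.' (not opp) -> no flip
Dir S: first cell '.' (not opp) -> no flip
Dir SE: opp run (5,2), next=edge -> no flip
All flips: (3,2)

Answer: ....B.
...B..
.BBW..
..WWWW
.WB...
..B...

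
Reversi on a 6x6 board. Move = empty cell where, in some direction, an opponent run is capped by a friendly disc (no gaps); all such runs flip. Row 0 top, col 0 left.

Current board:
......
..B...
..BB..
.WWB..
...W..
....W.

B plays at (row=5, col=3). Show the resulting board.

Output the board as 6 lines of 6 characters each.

Answer: ......
..B...
..BB..
.WWB..
...B..
...BW.

Derivation:
Place B at (5,3); scan 8 dirs for brackets.
Dir NW: first cell '.' (not opp) -> no flip
Dir N: opp run (4,3) capped by B -> flip
Dir NE: first cell '.' (not opp) -> no flip
Dir W: first cell '.' (not opp) -> no flip
Dir E: opp run (5,4), next='.' -> no flip
Dir SW: edge -> no flip
Dir S: edge -> no flip
Dir SE: edge -> no flip
All flips: (4,3)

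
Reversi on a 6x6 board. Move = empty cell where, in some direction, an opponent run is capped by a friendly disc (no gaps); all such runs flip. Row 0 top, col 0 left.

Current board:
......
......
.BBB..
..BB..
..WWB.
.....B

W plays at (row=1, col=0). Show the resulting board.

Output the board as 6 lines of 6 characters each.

Place W at (1,0); scan 8 dirs for brackets.
Dir NW: edge -> no flip
Dir N: first cell '.' (not opp) -> no flip
Dir NE: first cell '.' (not opp) -> no flip
Dir W: edge -> no flip
Dir E: first cell '.' (not opp) -> no flip
Dir SW: edge -> no flip
Dir S: first cell '.' (not opp) -> no flip
Dir SE: opp run (2,1) (3,2) capped by W -> flip
All flips: (2,1) (3,2)

Answer: ......
W.....
.WBB..
..WB..
..WWB.
.....B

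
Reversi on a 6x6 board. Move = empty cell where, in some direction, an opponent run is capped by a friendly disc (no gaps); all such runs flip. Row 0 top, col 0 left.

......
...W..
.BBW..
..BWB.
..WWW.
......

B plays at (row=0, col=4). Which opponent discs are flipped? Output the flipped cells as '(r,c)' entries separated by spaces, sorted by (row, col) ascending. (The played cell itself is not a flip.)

Answer: (1,3)

Derivation:
Dir NW: edge -> no flip
Dir N: edge -> no flip
Dir NE: edge -> no flip
Dir W: first cell '.' (not opp) -> no flip
Dir E: first cell '.' (not opp) -> no flip
Dir SW: opp run (1,3) capped by B -> flip
Dir S: first cell '.' (not opp) -> no flip
Dir SE: first cell '.' (not opp) -> no flip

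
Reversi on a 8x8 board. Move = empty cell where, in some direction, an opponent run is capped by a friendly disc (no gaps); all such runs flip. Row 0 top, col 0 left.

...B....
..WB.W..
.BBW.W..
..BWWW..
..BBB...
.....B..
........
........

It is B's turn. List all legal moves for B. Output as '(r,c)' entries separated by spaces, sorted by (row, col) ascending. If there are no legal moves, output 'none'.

Answer: (0,2) (1,1) (1,4) (1,6) (2,4) (2,6) (3,6)

Derivation:
(0,1): no bracket -> illegal
(0,2): flips 1 -> legal
(0,4): no bracket -> illegal
(0,5): no bracket -> illegal
(0,6): no bracket -> illegal
(1,1): flips 1 -> legal
(1,4): flips 1 -> legal
(1,6): flips 2 -> legal
(2,4): flips 3 -> legal
(2,6): flips 1 -> legal
(3,6): flips 3 -> legal
(4,5): no bracket -> illegal
(4,6): no bracket -> illegal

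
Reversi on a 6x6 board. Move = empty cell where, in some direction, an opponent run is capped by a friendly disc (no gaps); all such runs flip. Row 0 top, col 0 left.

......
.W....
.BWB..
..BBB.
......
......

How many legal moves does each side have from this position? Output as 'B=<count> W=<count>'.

-- B to move --
(0,0): flips 2 -> legal
(0,1): flips 1 -> legal
(0,2): no bracket -> illegal
(1,0): no bracket -> illegal
(1,2): flips 1 -> legal
(1,3): no bracket -> illegal
(2,0): no bracket -> illegal
(3,1): no bracket -> illegal
B mobility = 3
-- W to move --
(1,0): no bracket -> illegal
(1,2): no bracket -> illegal
(1,3): no bracket -> illegal
(1,4): no bracket -> illegal
(2,0): flips 1 -> legal
(2,4): flips 1 -> legal
(2,5): no bracket -> illegal
(3,0): no bracket -> illegal
(3,1): flips 1 -> legal
(3,5): no bracket -> illegal
(4,1): no bracket -> illegal
(4,2): flips 1 -> legal
(4,3): no bracket -> illegal
(4,4): flips 1 -> legal
(4,5): no bracket -> illegal
W mobility = 5

Answer: B=3 W=5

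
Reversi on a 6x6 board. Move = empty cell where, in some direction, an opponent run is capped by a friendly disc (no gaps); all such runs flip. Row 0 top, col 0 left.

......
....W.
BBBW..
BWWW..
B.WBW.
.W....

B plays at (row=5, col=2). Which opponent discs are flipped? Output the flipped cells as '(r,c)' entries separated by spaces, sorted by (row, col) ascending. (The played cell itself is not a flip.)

Dir NW: first cell '.' (not opp) -> no flip
Dir N: opp run (4,2) (3,2) capped by B -> flip
Dir NE: first cell 'B' (not opp) -> no flip
Dir W: opp run (5,1), next='.' -> no flip
Dir E: first cell '.' (not opp) -> no flip
Dir SW: edge -> no flip
Dir S: edge -> no flip
Dir SE: edge -> no flip

Answer: (3,2) (4,2)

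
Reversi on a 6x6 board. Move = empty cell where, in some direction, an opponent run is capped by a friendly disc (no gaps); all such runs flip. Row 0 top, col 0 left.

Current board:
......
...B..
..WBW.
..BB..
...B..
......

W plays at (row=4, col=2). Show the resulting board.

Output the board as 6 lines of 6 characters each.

Answer: ......
...B..
..WBW.
..WW..
..WB..
......

Derivation:
Place W at (4,2); scan 8 dirs for brackets.
Dir NW: first cell '.' (not opp) -> no flip
Dir N: opp run (3,2) capped by W -> flip
Dir NE: opp run (3,3) capped by W -> flip
Dir W: first cell '.' (not opp) -> no flip
Dir E: opp run (4,3), next='.' -> no flip
Dir SW: first cell '.' (not opp) -> no flip
Dir S: first cell '.' (not opp) -> no flip
Dir SE: first cell '.' (not opp) -> no flip
All flips: (3,2) (3,3)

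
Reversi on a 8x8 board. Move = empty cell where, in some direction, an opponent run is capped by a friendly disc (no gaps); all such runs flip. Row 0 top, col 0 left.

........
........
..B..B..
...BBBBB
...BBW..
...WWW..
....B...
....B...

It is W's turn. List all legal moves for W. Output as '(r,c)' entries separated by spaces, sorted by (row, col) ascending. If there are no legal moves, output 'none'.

Answer: (1,1) (1,5) (2,3) (2,4) (2,6) (2,7) (3,2) (4,2) (7,3) (7,5)

Derivation:
(1,1): flips 3 -> legal
(1,2): no bracket -> illegal
(1,3): no bracket -> illegal
(1,4): no bracket -> illegal
(1,5): flips 2 -> legal
(1,6): no bracket -> illegal
(2,1): no bracket -> illegal
(2,3): flips 3 -> legal
(2,4): flips 2 -> legal
(2,6): flips 2 -> legal
(2,7): flips 1 -> legal
(3,1): no bracket -> illegal
(3,2): flips 1 -> legal
(4,2): flips 2 -> legal
(4,6): no bracket -> illegal
(4,7): no bracket -> illegal
(5,2): no bracket -> illegal
(6,3): no bracket -> illegal
(6,5): no bracket -> illegal
(7,3): flips 1 -> legal
(7,5): flips 1 -> legal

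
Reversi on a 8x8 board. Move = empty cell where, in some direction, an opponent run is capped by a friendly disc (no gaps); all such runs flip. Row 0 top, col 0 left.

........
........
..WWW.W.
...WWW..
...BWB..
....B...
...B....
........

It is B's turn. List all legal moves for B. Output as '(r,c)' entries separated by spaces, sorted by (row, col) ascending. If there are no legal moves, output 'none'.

Answer: (1,2) (1,3) (1,4) (2,5)

Derivation:
(1,1): no bracket -> illegal
(1,2): flips 2 -> legal
(1,3): flips 2 -> legal
(1,4): flips 3 -> legal
(1,5): no bracket -> illegal
(1,6): no bracket -> illegal
(1,7): no bracket -> illegal
(2,1): no bracket -> illegal
(2,5): flips 2 -> legal
(2,7): no bracket -> illegal
(3,1): no bracket -> illegal
(3,2): no bracket -> illegal
(3,6): no bracket -> illegal
(3,7): no bracket -> illegal
(4,2): no bracket -> illegal
(4,6): no bracket -> illegal
(5,3): no bracket -> illegal
(5,5): no bracket -> illegal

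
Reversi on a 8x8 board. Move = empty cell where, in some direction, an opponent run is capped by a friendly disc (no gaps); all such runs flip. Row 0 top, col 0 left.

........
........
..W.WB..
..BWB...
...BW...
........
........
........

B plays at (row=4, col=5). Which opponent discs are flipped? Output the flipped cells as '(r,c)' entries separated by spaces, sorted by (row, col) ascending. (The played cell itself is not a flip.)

Dir NW: first cell 'B' (not opp) -> no flip
Dir N: first cell '.' (not opp) -> no flip
Dir NE: first cell '.' (not opp) -> no flip
Dir W: opp run (4,4) capped by B -> flip
Dir E: first cell '.' (not opp) -> no flip
Dir SW: first cell '.' (not opp) -> no flip
Dir S: first cell '.' (not opp) -> no flip
Dir SE: first cell '.' (not opp) -> no flip

Answer: (4,4)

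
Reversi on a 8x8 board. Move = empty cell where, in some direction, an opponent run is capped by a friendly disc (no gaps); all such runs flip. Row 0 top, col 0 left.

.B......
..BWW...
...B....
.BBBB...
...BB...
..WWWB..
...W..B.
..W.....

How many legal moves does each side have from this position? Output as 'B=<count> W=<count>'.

-- B to move --
(0,2): no bracket -> illegal
(0,3): flips 1 -> legal
(0,4): no bracket -> illegal
(0,5): flips 1 -> legal
(1,5): flips 2 -> legal
(2,2): no bracket -> illegal
(2,4): no bracket -> illegal
(2,5): no bracket -> illegal
(4,1): no bracket -> illegal
(4,2): no bracket -> illegal
(4,5): no bracket -> illegal
(5,1): flips 3 -> legal
(6,1): flips 1 -> legal
(6,2): flips 1 -> legal
(6,4): flips 1 -> legal
(6,5): flips 1 -> legal
(7,1): no bracket -> illegal
(7,3): flips 2 -> legal
(7,4): no bracket -> illegal
B mobility = 9
-- W to move --
(0,0): no bracket -> illegal
(0,2): no bracket -> illegal
(0,3): no bracket -> illegal
(1,0): no bracket -> illegal
(1,1): flips 1 -> legal
(2,0): no bracket -> illegal
(2,1): flips 2 -> legal
(2,2): no bracket -> illegal
(2,4): flips 2 -> legal
(2,5): flips 2 -> legal
(3,0): no bracket -> illegal
(3,5): flips 1 -> legal
(4,0): no bracket -> illegal
(4,1): flips 2 -> legal
(4,2): no bracket -> illegal
(4,5): no bracket -> illegal
(4,6): no bracket -> illegal
(5,6): flips 1 -> legal
(5,7): no bracket -> illegal
(6,4): no bracket -> illegal
(6,5): no bracket -> illegal
(6,7): no bracket -> illegal
(7,5): no bracket -> illegal
(7,6): no bracket -> illegal
(7,7): no bracket -> illegal
W mobility = 7

Answer: B=9 W=7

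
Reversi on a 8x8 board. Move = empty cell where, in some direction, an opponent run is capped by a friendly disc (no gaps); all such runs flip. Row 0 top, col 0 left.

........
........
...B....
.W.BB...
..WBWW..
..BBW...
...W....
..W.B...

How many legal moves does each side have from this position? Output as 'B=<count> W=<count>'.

Answer: B=11 W=9

Derivation:
-- B to move --
(2,0): flips 2 -> legal
(2,1): no bracket -> illegal
(2,2): no bracket -> illegal
(3,0): no bracket -> illegal
(3,2): flips 1 -> legal
(3,5): flips 1 -> legal
(3,6): no bracket -> illegal
(4,0): no bracket -> illegal
(4,1): flips 1 -> legal
(4,6): flips 2 -> legal
(5,1): flips 1 -> legal
(5,5): flips 2 -> legal
(5,6): flips 1 -> legal
(6,1): no bracket -> illegal
(6,2): no bracket -> illegal
(6,4): flips 2 -> legal
(6,5): flips 1 -> legal
(7,1): no bracket -> illegal
(7,3): flips 1 -> legal
B mobility = 11
-- W to move --
(1,2): flips 2 -> legal
(1,3): flips 4 -> legal
(1,4): no bracket -> illegal
(2,2): flips 1 -> legal
(2,4): flips 2 -> legal
(2,5): no bracket -> illegal
(3,2): flips 1 -> legal
(3,5): no bracket -> illegal
(4,1): flips 1 -> legal
(5,1): flips 2 -> legal
(6,1): no bracket -> illegal
(6,2): flips 2 -> legal
(6,4): flips 1 -> legal
(6,5): no bracket -> illegal
(7,3): no bracket -> illegal
(7,5): no bracket -> illegal
W mobility = 9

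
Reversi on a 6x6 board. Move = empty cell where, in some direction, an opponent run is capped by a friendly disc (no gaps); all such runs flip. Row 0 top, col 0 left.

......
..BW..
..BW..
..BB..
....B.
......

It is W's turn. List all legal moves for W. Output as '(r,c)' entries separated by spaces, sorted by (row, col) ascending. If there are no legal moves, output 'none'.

Answer: (0,1) (1,1) (2,1) (3,1) (4,1) (4,3)

Derivation:
(0,1): flips 1 -> legal
(0,2): no bracket -> illegal
(0,3): no bracket -> illegal
(1,1): flips 1 -> legal
(2,1): flips 1 -> legal
(2,4): no bracket -> illegal
(3,1): flips 1 -> legal
(3,4): no bracket -> illegal
(3,5): no bracket -> illegal
(4,1): flips 1 -> legal
(4,2): no bracket -> illegal
(4,3): flips 1 -> legal
(4,5): no bracket -> illegal
(5,3): no bracket -> illegal
(5,4): no bracket -> illegal
(5,5): no bracket -> illegal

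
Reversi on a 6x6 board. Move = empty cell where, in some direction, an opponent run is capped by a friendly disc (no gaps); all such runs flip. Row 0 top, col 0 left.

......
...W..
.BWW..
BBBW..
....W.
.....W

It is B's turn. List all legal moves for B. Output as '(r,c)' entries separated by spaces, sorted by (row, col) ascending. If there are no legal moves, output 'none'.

Answer: (0,4) (1,2) (1,4) (2,4) (3,4)

Derivation:
(0,2): no bracket -> illegal
(0,3): no bracket -> illegal
(0,4): flips 2 -> legal
(1,1): no bracket -> illegal
(1,2): flips 1 -> legal
(1,4): flips 1 -> legal
(2,4): flips 2 -> legal
(3,4): flips 1 -> legal
(3,5): no bracket -> illegal
(4,2): no bracket -> illegal
(4,3): no bracket -> illegal
(4,5): no bracket -> illegal
(5,3): no bracket -> illegal
(5,4): no bracket -> illegal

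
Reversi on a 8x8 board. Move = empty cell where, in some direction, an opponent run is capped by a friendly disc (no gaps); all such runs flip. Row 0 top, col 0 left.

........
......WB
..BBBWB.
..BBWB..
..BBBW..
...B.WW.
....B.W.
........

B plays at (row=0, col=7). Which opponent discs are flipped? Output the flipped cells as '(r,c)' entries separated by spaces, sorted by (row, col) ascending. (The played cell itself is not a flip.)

Answer: (1,6) (2,5) (3,4)

Derivation:
Dir NW: edge -> no flip
Dir N: edge -> no flip
Dir NE: edge -> no flip
Dir W: first cell '.' (not opp) -> no flip
Dir E: edge -> no flip
Dir SW: opp run (1,6) (2,5) (3,4) capped by B -> flip
Dir S: first cell 'B' (not opp) -> no flip
Dir SE: edge -> no flip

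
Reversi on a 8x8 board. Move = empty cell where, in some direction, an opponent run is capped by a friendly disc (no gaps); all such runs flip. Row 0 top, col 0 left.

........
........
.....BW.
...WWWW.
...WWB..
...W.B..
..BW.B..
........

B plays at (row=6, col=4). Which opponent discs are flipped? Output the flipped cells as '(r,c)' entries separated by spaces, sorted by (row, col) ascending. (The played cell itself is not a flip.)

Answer: (6,3)

Derivation:
Dir NW: opp run (5,3), next='.' -> no flip
Dir N: first cell '.' (not opp) -> no flip
Dir NE: first cell 'B' (not opp) -> no flip
Dir W: opp run (6,3) capped by B -> flip
Dir E: first cell 'B' (not opp) -> no flip
Dir SW: first cell '.' (not opp) -> no flip
Dir S: first cell '.' (not opp) -> no flip
Dir SE: first cell '.' (not opp) -> no flip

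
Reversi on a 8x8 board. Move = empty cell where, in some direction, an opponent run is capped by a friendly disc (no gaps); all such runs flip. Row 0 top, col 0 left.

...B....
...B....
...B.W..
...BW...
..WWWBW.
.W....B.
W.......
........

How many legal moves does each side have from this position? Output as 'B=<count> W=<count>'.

Answer: B=6 W=6

Derivation:
-- B to move --
(1,4): no bracket -> illegal
(1,5): no bracket -> illegal
(1,6): no bracket -> illegal
(2,4): no bracket -> illegal
(2,6): no bracket -> illegal
(3,1): no bracket -> illegal
(3,2): no bracket -> illegal
(3,5): flips 1 -> legal
(3,6): flips 1 -> legal
(3,7): no bracket -> illegal
(4,0): no bracket -> illegal
(4,1): flips 3 -> legal
(4,7): flips 1 -> legal
(5,0): no bracket -> illegal
(5,2): no bracket -> illegal
(5,3): flips 1 -> legal
(5,4): no bracket -> illegal
(5,5): flips 1 -> legal
(5,7): no bracket -> illegal
(6,1): no bracket -> illegal
(6,2): no bracket -> illegal
(7,0): no bracket -> illegal
(7,1): no bracket -> illegal
B mobility = 6
-- W to move --
(0,2): no bracket -> illegal
(0,4): no bracket -> illegal
(1,2): flips 1 -> legal
(1,4): no bracket -> illegal
(2,2): flips 1 -> legal
(2,4): flips 1 -> legal
(3,2): flips 1 -> legal
(3,5): no bracket -> illegal
(3,6): no bracket -> illegal
(4,7): no bracket -> illegal
(5,4): no bracket -> illegal
(5,5): no bracket -> illegal
(5,7): no bracket -> illegal
(6,5): no bracket -> illegal
(6,6): flips 1 -> legal
(6,7): flips 2 -> legal
W mobility = 6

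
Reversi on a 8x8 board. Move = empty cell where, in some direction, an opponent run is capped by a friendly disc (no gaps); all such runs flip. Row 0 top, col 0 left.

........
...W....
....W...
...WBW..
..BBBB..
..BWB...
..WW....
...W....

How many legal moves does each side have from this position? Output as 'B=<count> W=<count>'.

-- B to move --
(0,2): no bracket -> illegal
(0,3): no bracket -> illegal
(0,4): no bracket -> illegal
(1,2): no bracket -> illegal
(1,4): flips 1 -> legal
(1,5): flips 2 -> legal
(2,2): flips 1 -> legal
(2,3): flips 1 -> legal
(2,5): flips 1 -> legal
(2,6): flips 1 -> legal
(3,2): flips 1 -> legal
(3,6): flips 1 -> legal
(4,6): no bracket -> illegal
(5,1): no bracket -> illegal
(6,1): no bracket -> illegal
(6,4): flips 1 -> legal
(7,1): flips 2 -> legal
(7,2): flips 2 -> legal
(7,4): flips 1 -> legal
B mobility = 12
-- W to move --
(2,3): no bracket -> illegal
(2,5): no bracket -> illegal
(3,1): flips 1 -> legal
(3,2): flips 2 -> legal
(3,6): flips 2 -> legal
(4,1): flips 1 -> legal
(4,6): no bracket -> illegal
(5,1): flips 2 -> legal
(5,5): flips 3 -> legal
(5,6): no bracket -> illegal
(6,1): no bracket -> illegal
(6,4): flips 3 -> legal
(6,5): no bracket -> illegal
W mobility = 7

Answer: B=12 W=7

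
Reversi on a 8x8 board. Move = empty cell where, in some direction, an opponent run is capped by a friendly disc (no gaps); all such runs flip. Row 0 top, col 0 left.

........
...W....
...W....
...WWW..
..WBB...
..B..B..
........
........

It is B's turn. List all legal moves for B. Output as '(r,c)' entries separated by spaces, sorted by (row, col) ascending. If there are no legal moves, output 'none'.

(0,2): no bracket -> illegal
(0,3): flips 3 -> legal
(0,4): no bracket -> illegal
(1,2): no bracket -> illegal
(1,4): no bracket -> illegal
(2,2): flips 1 -> legal
(2,4): flips 1 -> legal
(2,5): flips 1 -> legal
(2,6): flips 1 -> legal
(3,1): no bracket -> illegal
(3,2): flips 1 -> legal
(3,6): no bracket -> illegal
(4,1): flips 1 -> legal
(4,5): no bracket -> illegal
(4,6): no bracket -> illegal
(5,1): no bracket -> illegal
(5,3): no bracket -> illegal

Answer: (0,3) (2,2) (2,4) (2,5) (2,6) (3,2) (4,1)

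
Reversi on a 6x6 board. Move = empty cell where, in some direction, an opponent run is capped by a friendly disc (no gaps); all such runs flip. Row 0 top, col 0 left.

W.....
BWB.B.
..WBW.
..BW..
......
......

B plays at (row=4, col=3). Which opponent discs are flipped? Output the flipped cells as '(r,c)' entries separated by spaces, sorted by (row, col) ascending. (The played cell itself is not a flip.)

Answer: (3,3)

Derivation:
Dir NW: first cell 'B' (not opp) -> no flip
Dir N: opp run (3,3) capped by B -> flip
Dir NE: first cell '.' (not opp) -> no flip
Dir W: first cell '.' (not opp) -> no flip
Dir E: first cell '.' (not opp) -> no flip
Dir SW: first cell '.' (not opp) -> no flip
Dir S: first cell '.' (not opp) -> no flip
Dir SE: first cell '.' (not opp) -> no flip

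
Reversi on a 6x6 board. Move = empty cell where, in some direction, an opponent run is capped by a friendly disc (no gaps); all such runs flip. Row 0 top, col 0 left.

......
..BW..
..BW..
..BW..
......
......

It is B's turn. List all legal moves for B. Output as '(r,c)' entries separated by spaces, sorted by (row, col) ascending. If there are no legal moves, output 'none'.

Answer: (0,4) (1,4) (2,4) (3,4) (4,4)

Derivation:
(0,2): no bracket -> illegal
(0,3): no bracket -> illegal
(0,4): flips 1 -> legal
(1,4): flips 2 -> legal
(2,4): flips 1 -> legal
(3,4): flips 2 -> legal
(4,2): no bracket -> illegal
(4,3): no bracket -> illegal
(4,4): flips 1 -> legal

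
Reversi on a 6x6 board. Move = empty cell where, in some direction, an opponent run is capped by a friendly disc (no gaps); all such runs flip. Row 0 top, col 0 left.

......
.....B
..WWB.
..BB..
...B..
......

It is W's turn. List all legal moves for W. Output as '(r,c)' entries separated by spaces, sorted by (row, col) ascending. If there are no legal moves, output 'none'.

(0,4): no bracket -> illegal
(0,5): no bracket -> illegal
(1,3): no bracket -> illegal
(1,4): no bracket -> illegal
(2,1): no bracket -> illegal
(2,5): flips 1 -> legal
(3,1): no bracket -> illegal
(3,4): no bracket -> illegal
(3,5): no bracket -> illegal
(4,1): flips 1 -> legal
(4,2): flips 1 -> legal
(4,4): flips 1 -> legal
(5,2): no bracket -> illegal
(5,3): flips 2 -> legal
(5,4): no bracket -> illegal

Answer: (2,5) (4,1) (4,2) (4,4) (5,3)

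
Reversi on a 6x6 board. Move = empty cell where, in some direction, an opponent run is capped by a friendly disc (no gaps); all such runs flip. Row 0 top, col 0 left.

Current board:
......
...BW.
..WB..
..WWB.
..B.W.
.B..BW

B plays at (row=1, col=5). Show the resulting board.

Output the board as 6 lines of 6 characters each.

Answer: ......
...BBB
..WB..
..WWB.
..B.W.
.B..BW

Derivation:
Place B at (1,5); scan 8 dirs for brackets.
Dir NW: first cell '.' (not opp) -> no flip
Dir N: first cell '.' (not opp) -> no flip
Dir NE: edge -> no flip
Dir W: opp run (1,4) capped by B -> flip
Dir E: edge -> no flip
Dir SW: first cell '.' (not opp) -> no flip
Dir S: first cell '.' (not opp) -> no flip
Dir SE: edge -> no flip
All flips: (1,4)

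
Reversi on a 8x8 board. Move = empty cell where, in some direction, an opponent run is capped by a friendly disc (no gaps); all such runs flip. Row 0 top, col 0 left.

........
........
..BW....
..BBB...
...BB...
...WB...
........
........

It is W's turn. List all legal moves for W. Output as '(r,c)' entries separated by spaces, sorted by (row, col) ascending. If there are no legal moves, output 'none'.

(1,1): no bracket -> illegal
(1,2): no bracket -> illegal
(1,3): no bracket -> illegal
(2,1): flips 1 -> legal
(2,4): no bracket -> illegal
(2,5): no bracket -> illegal
(3,1): no bracket -> illegal
(3,5): flips 1 -> legal
(4,1): flips 1 -> legal
(4,2): no bracket -> illegal
(4,5): flips 1 -> legal
(5,2): no bracket -> illegal
(5,5): flips 1 -> legal
(6,3): no bracket -> illegal
(6,4): no bracket -> illegal
(6,5): no bracket -> illegal

Answer: (2,1) (3,5) (4,1) (4,5) (5,5)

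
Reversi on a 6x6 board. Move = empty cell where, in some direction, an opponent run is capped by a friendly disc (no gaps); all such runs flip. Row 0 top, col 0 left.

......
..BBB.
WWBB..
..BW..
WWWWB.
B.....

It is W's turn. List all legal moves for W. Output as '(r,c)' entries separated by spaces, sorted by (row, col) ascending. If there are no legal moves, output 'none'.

(0,1): no bracket -> illegal
(0,2): flips 3 -> legal
(0,3): flips 3 -> legal
(0,4): no bracket -> illegal
(0,5): flips 3 -> legal
(1,1): flips 1 -> legal
(1,5): no bracket -> illegal
(2,4): flips 2 -> legal
(2,5): no bracket -> illegal
(3,1): flips 1 -> legal
(3,4): no bracket -> illegal
(3,5): no bracket -> illegal
(4,5): flips 1 -> legal
(5,1): no bracket -> illegal
(5,3): no bracket -> illegal
(5,4): no bracket -> illegal
(5,5): flips 1 -> legal

Answer: (0,2) (0,3) (0,5) (1,1) (2,4) (3,1) (4,5) (5,5)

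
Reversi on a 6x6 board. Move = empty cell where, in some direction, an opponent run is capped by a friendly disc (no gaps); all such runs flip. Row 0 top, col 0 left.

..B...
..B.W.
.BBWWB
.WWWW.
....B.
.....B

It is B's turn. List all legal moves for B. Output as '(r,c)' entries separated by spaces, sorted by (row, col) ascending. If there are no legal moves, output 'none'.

(0,3): flips 1 -> legal
(0,4): flips 3 -> legal
(0,5): no bracket -> illegal
(1,3): no bracket -> illegal
(1,5): no bracket -> illegal
(2,0): no bracket -> illegal
(3,0): no bracket -> illegal
(3,5): no bracket -> illegal
(4,0): flips 1 -> legal
(4,1): flips 1 -> legal
(4,2): flips 1 -> legal
(4,3): flips 2 -> legal
(4,5): flips 2 -> legal

Answer: (0,3) (0,4) (4,0) (4,1) (4,2) (4,3) (4,5)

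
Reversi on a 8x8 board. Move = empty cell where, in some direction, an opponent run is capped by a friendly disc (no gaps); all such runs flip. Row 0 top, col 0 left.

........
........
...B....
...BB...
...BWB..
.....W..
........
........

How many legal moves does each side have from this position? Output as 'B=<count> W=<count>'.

Answer: B=3 W=5

Derivation:
-- B to move --
(3,5): no bracket -> illegal
(4,6): no bracket -> illegal
(5,3): no bracket -> illegal
(5,4): flips 1 -> legal
(5,6): no bracket -> illegal
(6,4): no bracket -> illegal
(6,5): flips 1 -> legal
(6,6): flips 2 -> legal
B mobility = 3
-- W to move --
(1,2): no bracket -> illegal
(1,3): no bracket -> illegal
(1,4): no bracket -> illegal
(2,2): flips 1 -> legal
(2,4): flips 1 -> legal
(2,5): no bracket -> illegal
(3,2): no bracket -> illegal
(3,5): flips 1 -> legal
(3,6): no bracket -> illegal
(4,2): flips 1 -> legal
(4,6): flips 1 -> legal
(5,2): no bracket -> illegal
(5,3): no bracket -> illegal
(5,4): no bracket -> illegal
(5,6): no bracket -> illegal
W mobility = 5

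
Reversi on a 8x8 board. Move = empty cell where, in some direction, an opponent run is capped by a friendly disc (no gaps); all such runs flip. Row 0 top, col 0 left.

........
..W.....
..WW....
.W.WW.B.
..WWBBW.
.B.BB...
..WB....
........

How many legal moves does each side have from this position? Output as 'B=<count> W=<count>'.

Answer: B=12 W=9

Derivation:
-- B to move --
(0,1): flips 3 -> legal
(0,2): no bracket -> illegal
(0,3): no bracket -> illegal
(1,1): flips 2 -> legal
(1,3): flips 3 -> legal
(1,4): no bracket -> illegal
(2,0): flips 2 -> legal
(2,1): no bracket -> illegal
(2,4): flips 3 -> legal
(2,5): no bracket -> illegal
(3,0): no bracket -> illegal
(3,2): flips 1 -> legal
(3,5): no bracket -> illegal
(3,7): no bracket -> illegal
(4,0): no bracket -> illegal
(4,1): flips 2 -> legal
(4,7): flips 1 -> legal
(5,2): no bracket -> illegal
(5,5): no bracket -> illegal
(5,6): flips 1 -> legal
(5,7): no bracket -> illegal
(6,1): flips 1 -> legal
(7,1): flips 1 -> legal
(7,2): no bracket -> illegal
(7,3): flips 1 -> legal
B mobility = 12
-- W to move --
(2,5): no bracket -> illegal
(2,6): flips 1 -> legal
(2,7): no bracket -> illegal
(3,5): flips 2 -> legal
(3,7): no bracket -> illegal
(4,0): flips 1 -> legal
(4,1): no bracket -> illegal
(4,7): no bracket -> illegal
(5,0): no bracket -> illegal
(5,2): no bracket -> illegal
(5,5): flips 1 -> legal
(5,6): flips 1 -> legal
(6,0): flips 1 -> legal
(6,1): no bracket -> illegal
(6,4): flips 4 -> legal
(6,5): flips 1 -> legal
(7,2): no bracket -> illegal
(7,3): flips 2 -> legal
(7,4): no bracket -> illegal
W mobility = 9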